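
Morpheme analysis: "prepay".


Word: "prepay"
Morphemes: pre- / pay
Each morpheme carries meaning
= 2 morphemes


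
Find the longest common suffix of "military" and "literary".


Word 1: "military"
Word 2: "literary"
Comparing from end:
  Pos -1: 'y' == 'y'
  Pos -2: 'r' == 'r'
  Pos -3: 'a' == 'a'
  Pos -4: 't' != 'r' (stop)
LCS = "ary" (length 3)


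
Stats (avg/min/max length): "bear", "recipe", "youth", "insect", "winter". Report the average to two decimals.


Lengths: "bear"=4, "recipe"=6, "youth"=5, "insect"=6, "winter"=6
Sum = 27, Count = 5
Average = 27/5 = 5.40
= avg=5.40, min=4, max=6


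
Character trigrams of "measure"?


Word: "measure" (length 7)
Number of trigrams = 7 - 3 + 1 = 5
  Position 0: "mea"
  Position 1: "eas"
  Position 2: "asu"
  Position 3: "sur"
  Position 4: "ure"
Trigrams = "mea", "eas", "asu", "sur", "ure"


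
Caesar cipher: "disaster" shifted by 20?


Word: "disaster"
Shift: 20
Each letter → (letter + shift) mod 26:
  'd' (3) + 20 = 23 → 'x'
  'i' (8) + 20 = 2 → 'c'
  's' (18) + 20 = 12 → 'm'
  'a' (0) + 20 = 20 → 'u'
  's' (18) + 20 = 12 → 'm'
  't' (19) + 20 = 13 → 'n'
  'e' (4) + 20 = 24 → 'y'
  'r' (17) + 20 = 11 → 'l'
Result = "xcmumnyl"


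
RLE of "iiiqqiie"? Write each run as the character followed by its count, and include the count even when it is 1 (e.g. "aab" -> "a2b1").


String: "iiiqqiie"
Scanning for consecutive runs:
  'i' x 3
  'q' x 2
  'i' x 2
  'e' x 1
RLE = "i3q2i2e1"


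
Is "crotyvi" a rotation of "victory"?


Word: "victory", Candidate: "crotyvi"
Method: check if candidate is substring of word+word
"victoryvictory" contains "crotyvi"? No
Is rotation = No


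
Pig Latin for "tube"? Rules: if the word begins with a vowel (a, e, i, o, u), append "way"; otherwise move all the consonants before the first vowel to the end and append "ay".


Word: "tube"
Starts with consonant(s) → move to end, add 'ay'
Consonant cluster: "t"
Pig Latin = "ubetay"


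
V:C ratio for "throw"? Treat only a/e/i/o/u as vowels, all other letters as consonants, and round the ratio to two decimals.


Word: "throw"
Vowels (a,e,i,o,u): 1
Consonants: 4
Ratio = 1/4
= 0.25


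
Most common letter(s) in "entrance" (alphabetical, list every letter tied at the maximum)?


Word: "entrance"
Letter counts:
  'a': 1
  'c': 1
  'e': 2
  'n': 2
  'r': 1
  't': 1
Maximum count = 2
Most frequent = 'e', 'n' (2 times each)


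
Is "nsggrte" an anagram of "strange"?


Word 1: "strange" → sorted: aegnrst
Word 2: "nsggrte" → sorted: eggnrst
Same letters? aegnrst != eggnrst
Anagram = No


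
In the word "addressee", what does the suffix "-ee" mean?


Suffix: -ee
Example: addressee = address + -ee
Meaning = one who receives


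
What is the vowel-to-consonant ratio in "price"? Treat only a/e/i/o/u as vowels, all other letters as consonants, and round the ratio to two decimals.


Word: "price"
Vowels (a,e,i,o,u): 2
Consonants: 3
Ratio = 2/3
= 0.67


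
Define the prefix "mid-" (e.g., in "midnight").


Prefix: mid-
Example: midnight = mid- + night
Meaning = middle


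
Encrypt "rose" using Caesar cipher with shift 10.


Word: "rose"
Shift: 10
Each letter → (letter + shift) mod 26:
  'r' (17) + 10 = 1 → 'b'
  'o' (14) + 10 = 24 → 'y'
  's' (18) + 10 = 2 → 'c'
  'e' (4) + 10 = 14 → 'o'
Result = "byco"


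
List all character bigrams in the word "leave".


Word: "leave" (length 5)
Number of bigrams = 5 - 2 + 1 = 4
  Position 0: "le"
  Position 1: "ea"
  Position 2: "av"
  Position 3: "ve"
Bigrams = "le", "ea", "av", "ve"


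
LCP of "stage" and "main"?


Word 1: "stage"
Word 2: "main"
Comparing from start:
  Pos 0: 's' != 'm' (stop)
LCP = "" (length 0)


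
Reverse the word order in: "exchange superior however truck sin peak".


Original: "exchange superior however truck sin peak"
Words (1..n): exchange | superior | however | truck | sin | peak
Reversed (n..1): peak | sin | truck | however | superior | exchange
Result = "peak sin truck however superior exchange"


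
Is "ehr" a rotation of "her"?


Word: "her", Candidate: "ehr"
Method: check if candidate is substring of word+word
"herher" contains "ehr"? No
Is rotation = No


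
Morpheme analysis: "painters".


Word: "painters"
Morphemes: paint + -er + -s
Each morpheme carries meaning
= 3 morphemes


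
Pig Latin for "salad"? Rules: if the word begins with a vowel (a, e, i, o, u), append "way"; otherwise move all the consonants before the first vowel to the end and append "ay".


Word: "salad"
Starts with consonant(s) → move to end, add 'ay'
Consonant cluster: "s"
Pig Latin = "aladsay"


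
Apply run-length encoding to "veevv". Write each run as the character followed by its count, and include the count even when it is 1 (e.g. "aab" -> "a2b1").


String: "veevv"
Scanning for consecutive runs:
  'v' x 1
  'e' x 2
  'v' x 2
RLE = "v1e2v2"


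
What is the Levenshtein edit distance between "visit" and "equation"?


Word 1: "visit" (length 5)
Word 2: "equation" (length 8)
One optimal edit sequence (insert/delete/substitute each cost 1):
  1. insert 'e'  (+1)
  2. insert 'q'  (+1)
  3. substitute 'v' -> 'u'  (+1)
  4. substitute 'i' -> 'a'  (+1)
  5. substitute 's' -> 't'  (+1)
  6. keep 'i'
  7. insert 'o'  (+1)
  8. substitute 't' -> 'n'  (+1)
Total edit operations: 7
Edit distance = 7


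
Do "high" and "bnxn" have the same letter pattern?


Pattern of "high": [0, 1, 2, 0]
Pattern of "bnxn": [0, 1, 2, 1]
Patterns do not match
Same pattern = No


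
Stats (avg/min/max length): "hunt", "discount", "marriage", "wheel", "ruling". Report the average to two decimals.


Lengths: "hunt"=4, "discount"=8, "marriage"=8, "wheel"=5, "ruling"=6
Sum = 31, Count = 5
Average = 31/5 = 6.20
= avg=6.20, min=4, max=8


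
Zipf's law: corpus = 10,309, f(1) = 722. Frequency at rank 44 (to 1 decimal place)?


Zipf's law: f(r) = f(1) / r
f(1) = 722
f(44) = 722 / 44
= 16.4 occurrences


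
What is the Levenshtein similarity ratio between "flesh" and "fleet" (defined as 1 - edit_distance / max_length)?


Word 1: "flesh" (length 5)
Word 2: "fleet" (length 5)
One optimal edit sequence:
  1. keep 'f'
  2. keep 'l'
  3. keep 'e'
  4. substitute 's' -> 'e'  (+1)
  5. substitute 'h' -> 't'  (+1)
Edit distance = 2
Max length = max(5, 5) = 5
Similarity = 1 - 2/5
= 0.6000


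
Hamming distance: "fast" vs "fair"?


Comparing character by character (same length = 4):
  Pos 0: 'f' vs 'f' =
  Pos 1: 'a' vs 'a' =
  Pos 2: 's' vs 'i' !=
  Pos 3: 't' vs 'r' !=
Hamming distance = 2


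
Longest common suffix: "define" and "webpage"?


Word 1: "define"
Word 2: "webpage"
Comparing from end:
  Pos -1: 'e' == 'e'
  Pos -2: 'n' != 'g' (stop)
LCS = "e" (length 1)


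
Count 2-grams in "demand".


Word: "demand" (length 6)
Number of 2-grams = length - 2 + 1 = 6 - 2 + 1
= 5


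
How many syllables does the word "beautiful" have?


Word: "beautiful"
Syllable breakdown: beau-ti-ful
Counting: 3 parts
= 3 syllables


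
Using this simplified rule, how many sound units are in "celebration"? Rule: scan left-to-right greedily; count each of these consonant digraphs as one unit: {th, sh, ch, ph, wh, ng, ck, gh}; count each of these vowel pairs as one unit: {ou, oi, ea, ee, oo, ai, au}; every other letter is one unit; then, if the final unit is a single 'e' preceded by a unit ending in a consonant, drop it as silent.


Word: "celebration" (11 letters)
Left-to-right scan:
  (1) 'c' (letter)
  (2) 'e' (letter)
  (3) 'l' (letter)
  (4) 'e' (letter)
  (5) 'b' (letter)
  (6) 'r' (letter)
  (7) 'a' (letter)
  (8) 't' (letter)
  (9) 'i' (letter)
  (10) 'o' (letter)
  (11) 'n' (letter)
Units from scan: 11
Sound units = 11 units


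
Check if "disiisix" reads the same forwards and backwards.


Word: "disiisix"
Reversed: "xisiisid"
Forward == Backward? disiisix != xisiisid
Palindrome = No


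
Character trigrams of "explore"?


Word: "explore" (length 7)
Number of trigrams = 7 - 3 + 1 = 5
  Position 0: "exp"
  Position 1: "xpl"
  Position 2: "plo"
  Position 3: "lor"
  Position 4: "ore"
Trigrams = "exp", "xpl", "plo", "lor", "ore"


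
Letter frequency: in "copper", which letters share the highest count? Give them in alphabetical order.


Word: "copper"
Letter counts:
  'c': 1
  'e': 1
  'o': 1
  'p': 2
  'r': 1
Maximum count = 2
Most frequent = 'p' (2 times each)


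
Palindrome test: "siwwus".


Word: "siwwus"
Reversed: "suwwis"
Forward == Backward? siwwus != suwwis
Palindrome = No


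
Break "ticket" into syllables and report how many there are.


Word: "ticket"
Syllable breakdown: tick · et
Counting: 2 parts
= 2 syllables


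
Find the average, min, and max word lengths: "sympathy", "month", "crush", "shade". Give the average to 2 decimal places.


Lengths: "sympathy"=8, "month"=5, "crush"=5, "shade"=5
Sum = 23, Count = 4
Average = 23/4 = 5.75
= avg=5.75, min=5, max=8


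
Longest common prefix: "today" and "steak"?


Word 1: "today"
Word 2: "steak"
Comparing from start:
  Pos 0: 't' != 's' (stop)
LCP = "" (length 0)


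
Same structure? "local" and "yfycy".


Pattern of "local": [0, 1, 2, 3, 0]
Pattern of "yfycy": [0, 1, 0, 2, 0]
Patterns do not match
Same pattern = No


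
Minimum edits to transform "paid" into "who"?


Word 1: "paid" (length 4)
Word 2: "who" (length 3)
One optimal edit sequence (insert/delete/substitute each cost 1):
  1. delete 'p'  (+1)
  2. substitute 'a' -> 'w'  (+1)
  3. substitute 'i' -> 'h'  (+1)
  4. substitute 'd' -> 'o'  (+1)
Total edit operations: 4
Edit distance = 4


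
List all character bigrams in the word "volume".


Word: "volume" (length 6)
Number of bigrams = 6 - 2 + 1 = 5
  Position 0: "vo"
  Position 1: "ol"
  Position 2: "lu"
  Position 3: "um"
  Position 4: "me"
Bigrams = "vo", "ol", "lu", "um", "me"


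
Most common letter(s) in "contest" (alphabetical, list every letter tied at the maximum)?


Word: "contest"
Letter counts:
  'c': 1
  'e': 1
  'n': 1
  'o': 1
  's': 1
  't': 2
Maximum count = 2
Most frequent = 't' (2 times each)


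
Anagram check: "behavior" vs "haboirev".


Word 1: "behavior" → sorted: abehiorv
Word 2: "haboirev" → sorted: abehiorv
Same letters? abehiorv == abehiorv
Anagram = Yes


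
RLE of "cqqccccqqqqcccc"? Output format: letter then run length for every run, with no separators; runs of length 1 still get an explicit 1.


String: "cqqccccqqqqcccc"
Scanning for consecutive runs:
  'c' x 1
  'q' x 2
  'c' x 4
  'q' x 4
  'c' x 4
RLE = "c1q2c4q4c4"


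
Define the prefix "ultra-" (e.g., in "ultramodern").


Prefix: ultra-
Example: ultramodern (ultra- + modern)
Meaning = beyond


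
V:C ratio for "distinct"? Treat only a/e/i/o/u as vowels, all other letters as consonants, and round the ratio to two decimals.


Word: "distinct"
Vowels (a,e,i,o,u): 2
Consonants: 6
Ratio = 2/6
= 0.33


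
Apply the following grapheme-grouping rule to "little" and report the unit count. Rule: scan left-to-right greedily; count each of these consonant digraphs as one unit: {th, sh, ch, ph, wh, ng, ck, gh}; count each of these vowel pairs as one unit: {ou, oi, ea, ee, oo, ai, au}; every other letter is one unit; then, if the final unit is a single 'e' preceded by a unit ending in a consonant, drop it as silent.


Word: "little" (6 letters)
Left-to-right scan:
  [1] 'l' (letter)
  [2] 'i' (letter)
  [3] 't' (letter)
  [4] 't' (letter)
  [5] 'l' (letter)
  [6] 'e' (letter)
Units from scan: 6
Final unit is 'e' after a consonant -> drop as silent (-1)
Sound units = 5 units


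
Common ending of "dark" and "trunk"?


Word 1: "dark"
Word 2: "trunk"
Comparing from end:
  Pos -1: 'k' == 'k'
  Pos -2: 'r' != 'n' (stop)
LCS = "k" (length 1)


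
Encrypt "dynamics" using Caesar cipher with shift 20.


Word: "dynamics"
Shift: 20
Each letter → (letter + shift) mod 26:
  'd' (3) + 20 = 23 → 'x'
  'y' (24) + 20 = 18 → 's'
  'n' (13) + 20 = 7 → 'h'
  'a' (0) + 20 = 20 → 'u'
  'm' (12) + 20 = 6 → 'g'
  'i' (8) + 20 = 2 → 'c'
  'c' (2) + 20 = 22 → 'w'
  's' (18) + 20 = 12 → 'm'
Result = "xshugcwm"


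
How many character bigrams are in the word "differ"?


Word: "differ" (length 6)
Number of 2-grams = length - 2 + 1 = 6 - 2 + 1
= 5


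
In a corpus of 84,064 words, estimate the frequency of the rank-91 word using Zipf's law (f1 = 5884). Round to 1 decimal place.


Zipf's law: f(r) = f(1) / r
f(1) = 5884
f(91) = 5884 / 91
= 64.7 occurrences


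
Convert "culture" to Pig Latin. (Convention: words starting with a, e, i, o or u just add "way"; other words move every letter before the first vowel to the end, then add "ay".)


Word: "culture"
Starts with consonant(s) → move to end, add 'ay'
Consonant cluster: "c"
Pig Latin = "ulturecay"


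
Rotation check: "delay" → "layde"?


Word: "delay", Candidate: "layde"
Method: check if candidate is substring of word+word
"delaydelay" contains "layde"? Yes
Is rotation = Yes


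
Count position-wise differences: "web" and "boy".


Comparing character by character (same length = 3):
  Pos 0: 'w' vs 'b' !=
  Pos 1: 'e' vs 'o' !=
  Pos 2: 'b' vs 'y' !=
Hamming distance = 3


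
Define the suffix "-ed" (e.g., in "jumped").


Suffix: -ed
Example: jumped = jump + -ed
Meaning = past tense


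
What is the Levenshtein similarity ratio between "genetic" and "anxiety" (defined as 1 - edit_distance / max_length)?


Word 1: "genetic" (length 7)
Word 2: "anxiety" (length 7)
One optimal edit sequence:
  1. insert 'a'  (+1)
  2. substitute 'g' -> 'n'  (+1)
  3. substitute 'e' -> 'x'  (+1)
  4. substitute 'n' -> 'i'  (+1)
  5. keep 'e'
  6. keep 't'
  7. delete 'i'  (+1)
  8. substitute 'c' -> 'y'  (+1)
Edit distance = 6
Max length = max(7, 7) = 7
Similarity = 1 - 6/7
= 0.1429


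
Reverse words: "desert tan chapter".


Original: "desert tan chapter"
Words (1..n): desert | tan | chapter
Reversed (n..1): chapter | tan | desert
Result = "chapter tan desert"


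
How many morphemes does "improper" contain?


Word: "improper"
Morphemes: im- | proper
Each morpheme carries meaning
= 2 morphemes


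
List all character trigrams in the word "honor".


Word: "honor" (length 5)
Number of trigrams = 5 - 3 + 1 = 3
  Position 0: "hon"
  Position 1: "ono"
  Position 2: "nor"
Trigrams = "hon", "ono", "nor"


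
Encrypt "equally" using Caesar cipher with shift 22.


Word: "equally"
Shift: 22
Each letter → (letter + shift) mod 26:
  'e' (4) + 22 = 0 → 'a'
  'q' (16) + 22 = 12 → 'm'
  'u' (20) + 22 = 16 → 'q'
  'a' (0) + 22 = 22 → 'w'
  'l' (11) + 22 = 7 → 'h'
  'l' (11) + 22 = 7 → 'h'
  'y' (24) + 22 = 20 → 'u'
Result = "amqwhhu"


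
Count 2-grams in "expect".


Word: "expect" (length 6)
Number of 2-grams = length - 2 + 1 = 6 - 2 + 1
= 5


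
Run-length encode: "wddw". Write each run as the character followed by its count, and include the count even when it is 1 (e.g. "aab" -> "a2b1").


String: "wddw"
Scanning for consecutive runs:
  'w' x 1
  'd' x 2
  'w' x 1
RLE = "w1d2w1"


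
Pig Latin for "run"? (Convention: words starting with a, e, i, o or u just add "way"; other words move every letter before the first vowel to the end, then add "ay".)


Word: "run"
Starts with consonant(s) → move to end, add 'ay'
Consonant cluster: "r"
Pig Latin = "unray"


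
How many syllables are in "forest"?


Word: "forest"
Syllable breakdown: for / est
Counting: 2 parts
= 2 syllables


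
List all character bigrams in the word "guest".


Word: "guest" (length 5)
Number of bigrams = 5 - 2 + 1 = 4
  Position 0: "gu"
  Position 1: "ue"
  Position 2: "es"
  Position 3: "st"
Bigrams = "gu", "ue", "es", "st"


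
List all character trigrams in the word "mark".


Word: "mark" (length 4)
Number of trigrams = 4 - 3 + 1 = 2
  Position 0: "mar"
  Position 1: "ark"
Trigrams = "mar", "ark"


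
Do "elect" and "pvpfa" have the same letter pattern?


Pattern of "elect": [0, 1, 0, 2, 3]
Pattern of "pvpfa": [0, 1, 0, 2, 3]
Patterns match
Same pattern = Yes


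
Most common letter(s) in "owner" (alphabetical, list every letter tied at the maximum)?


Word: "owner"
Letter counts:
  'e': 1
  'n': 1
  'o': 1
  'r': 1
  'w': 1
Maximum count = 1
Most frequent = 'e', 'n', 'o', 'r', 'w' (1 time each)


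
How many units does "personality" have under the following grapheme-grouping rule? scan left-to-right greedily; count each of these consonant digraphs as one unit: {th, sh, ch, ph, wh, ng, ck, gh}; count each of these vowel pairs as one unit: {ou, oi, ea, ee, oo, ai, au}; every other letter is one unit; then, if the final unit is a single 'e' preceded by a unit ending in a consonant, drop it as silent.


Word: "personality" (11 letters)
Left-to-right scan:
  [1] 'p' (letter)
  [2] 'e' (letter)
  [3] 'r' (letter)
  [4] 's' (letter)
  [5] 'o' (letter)
  [6] 'n' (letter)
  [7] 'a' (letter)
  [8] 'l' (letter)
  [9] 'i' (letter)
  [10] 't' (letter)
  [11] 'y' (letter)
Units from scan: 11
Sound units = 11 units


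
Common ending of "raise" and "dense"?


Word 1: "raise"
Word 2: "dense"
Comparing from end:
  Pos -1: 'e' == 'e'
  Pos -2: 's' == 's'
  Pos -3: 'i' != 'n' (stop)
LCS = "se" (length 2)


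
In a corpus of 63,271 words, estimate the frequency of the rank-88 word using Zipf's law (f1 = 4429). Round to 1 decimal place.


Zipf's law: f(r) = f(1) / r
f(1) = 4429
f(88) = 4429 / 88
= 50.3 occurrences


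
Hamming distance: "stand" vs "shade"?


Comparing character by character (same length = 5):
  Pos 0: 's' vs 's' =
  Pos 1: 't' vs 'h' !=
  Pos 2: 'a' vs 'a' =
  Pos 3: 'n' vs 'd' !=
  Pos 4: 'd' vs 'e' !=
Hamming distance = 3


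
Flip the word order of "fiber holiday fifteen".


Original: "fiber holiday fifteen"
Words (1..n): fiber | holiday | fifteen
Reversed (n..1): fifteen | holiday | fiber
Result = "fifteen holiday fiber"


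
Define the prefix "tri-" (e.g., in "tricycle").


Prefix: tri-
As in: tricycle -> tri- + cycle
Meaning = three


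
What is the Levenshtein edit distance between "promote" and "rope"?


Word 1: "promote" (length 7)
Word 2: "rope" (length 4)
One optimal edit sequence (insert/delete/substitute each cost 1):
  1. delete 'p'  (+1)
  2. keep 'r'
  3. delete 'o'  (+1)
  4. delete 'm'  (+1)
  5. keep 'o'
  6. substitute 't' -> 'p'  (+1)
  7. keep 'e'
Total edit operations: 4
Edit distance = 4


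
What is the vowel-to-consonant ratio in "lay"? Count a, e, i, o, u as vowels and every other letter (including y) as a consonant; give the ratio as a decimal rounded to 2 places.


Word: "lay"
Vowels (a,e,i,o,u): 1
Consonants: 2
Ratio = 1/2
= 0.50


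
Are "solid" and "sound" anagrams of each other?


Word 1: "solid" → sorted: dilos
Word 2: "sound" → sorted: dnosu
Same letters? dilos != dnosu
Anagram = No


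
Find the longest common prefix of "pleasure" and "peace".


Word 1: "pleasure"
Word 2: "peace"
Comparing from start:
  Pos 0: 'p' == 'p'
  Pos 1: 'l' != 'e' (stop)
LCP = "p" (length 1)


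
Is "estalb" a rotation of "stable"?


Word: "stable", Candidate: "estalb"
Method: check if candidate is substring of word+word
"stablestable" contains "estalb"? No
Is rotation = No


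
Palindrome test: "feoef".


Word: "feoef"
Reversed: "feoef"
Forward == Backward? feoef == feoef
Palindrome = Yes


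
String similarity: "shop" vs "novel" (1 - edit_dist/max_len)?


Word 1: "shop" (length 4)
Word 2: "novel" (length 5)
One optimal edit sequence:
  1. insert 'n'  (+1)
  2. substitute 's' -> 'o'  (+1)
  3. substitute 'h' -> 'v'  (+1)
  4. substitute 'o' -> 'e'  (+1)
  5. substitute 'p' -> 'l'  (+1)
Edit distance = 5
Max length = max(4, 5) = 5
Similarity = 1 - 5/5
= 0.0000


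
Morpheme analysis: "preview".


Word: "preview"
Morphemes: pre- + view
Each morpheme carries meaning
= 2 morphemes


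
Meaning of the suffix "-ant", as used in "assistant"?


Suffix: -ant
Example: assistant = assist + -ant
Meaning = one who / that which


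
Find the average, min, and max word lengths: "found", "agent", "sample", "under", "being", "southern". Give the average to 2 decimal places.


Lengths: "found"=5, "agent"=5, "sample"=6, "under"=5, "being"=5, "southern"=8
Sum = 34, Count = 6
Average = 34/6 = 5.67
= avg=5.67, min=5, max=8


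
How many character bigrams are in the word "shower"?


Word: "shower" (length 6)
Number of 2-grams = length - 2 + 1 = 6 - 2 + 1
= 5


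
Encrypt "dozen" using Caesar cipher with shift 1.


Word: "dozen"
Shift: 1
Each letter → (letter + shift) mod 26:
  'd' (3) + 1 = 4 → 'e'
  'o' (14) + 1 = 15 → 'p'
  'z' (25) + 1 = 0 → 'a'
  'e' (4) + 1 = 5 → 'f'
  'n' (13) + 1 = 14 → 'o'
Result = "epafo"


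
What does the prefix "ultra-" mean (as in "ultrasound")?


Prefix: ultra-
Example: ultrasound (ultra- + sound)
Meaning = beyond


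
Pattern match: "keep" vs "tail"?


Pattern of "keep": [0, 1, 1, 2]
Pattern of "tail": [0, 1, 2, 3]
Patterns do not match
Same pattern = No


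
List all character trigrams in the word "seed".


Word: "seed" (length 4)
Number of trigrams = 4 - 3 + 1 = 2
  Position 0: "see"
  Position 1: "eed"
Trigrams = "see", "eed"


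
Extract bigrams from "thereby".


Word: "thereby" (length 7)
Number of bigrams = 7 - 2 + 1 = 6
  Position 0: "th"
  Position 1: "he"
  Position 2: "er"
  Position 3: "re"
  Position 4: "eb"
  Position 5: "by"
Bigrams = "th", "he", "er", "re", "eb", "by"


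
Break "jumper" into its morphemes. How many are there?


Word: "jumper"
Morphemes: jump / -er
Each morpheme carries meaning
= 2 morphemes


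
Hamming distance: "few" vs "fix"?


Comparing character by character (same length = 3):
  Pos 0: 'f' vs 'f' =
  Pos 1: 'e' vs 'i' !=
  Pos 2: 'w' vs 'x' !=
Hamming distance = 2


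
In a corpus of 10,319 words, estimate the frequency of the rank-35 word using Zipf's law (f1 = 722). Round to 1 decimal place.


Zipf's law: f(r) = f(1) / r
f(1) = 722
f(35) = 722 / 35
= 20.6 occurrences


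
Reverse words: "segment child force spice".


Original: "segment child force spice"
Words (1..n): segment | child | force | spice
Reversed (n..1): spice | force | child | segment
Result = "spice force child segment"


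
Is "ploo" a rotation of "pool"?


Word: "pool", Candidate: "ploo"
Method: check if candidate is substring of word+word
"poolpool" contains "ploo"? No
Is rotation = No


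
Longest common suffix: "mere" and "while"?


Word 1: "mere"
Word 2: "while"
Comparing from end:
  Pos -1: 'e' == 'e'
  Pos -2: 'r' != 'l' (stop)
LCS = "e" (length 1)


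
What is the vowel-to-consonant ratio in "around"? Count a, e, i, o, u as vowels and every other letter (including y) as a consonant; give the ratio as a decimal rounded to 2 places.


Word: "around"
Vowels (a,e,i,o,u): 3
Consonants: 3
Ratio = 3/3
= 1.00


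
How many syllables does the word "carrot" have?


Word: "carrot"
Syllable breakdown: car-rot
Counting: 2 parts
= 2 syllables


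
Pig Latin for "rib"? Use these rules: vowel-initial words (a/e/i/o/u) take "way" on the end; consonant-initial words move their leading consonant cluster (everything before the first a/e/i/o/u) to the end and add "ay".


Word: "rib"
Starts with consonant(s) → move to end, add 'ay'
Consonant cluster: "r"
Pig Latin = "ibray"


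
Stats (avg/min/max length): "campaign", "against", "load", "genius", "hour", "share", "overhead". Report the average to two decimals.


Lengths: "campaign"=8, "against"=7, "load"=4, "genius"=6, "hour"=4, "share"=5, "overhead"=8
Sum = 42, Count = 7
Average = 42/7 = 6.00
= avg=6.00, min=4, max=8


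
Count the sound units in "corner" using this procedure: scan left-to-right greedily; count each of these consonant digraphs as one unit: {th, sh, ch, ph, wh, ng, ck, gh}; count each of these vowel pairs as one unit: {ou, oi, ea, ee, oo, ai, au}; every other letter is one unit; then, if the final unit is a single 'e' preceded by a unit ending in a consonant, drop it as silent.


Word: "corner" (6 letters)
Left-to-right scan:
  [1] 'c' (letter)
  [2] 'o' (letter)
  [3] 'r' (letter)
  [4] 'n' (letter)
  [5] 'e' (letter)
  [6] 'r' (letter)
Units from scan: 6
Sound units = 6 units


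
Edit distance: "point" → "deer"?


Word 1: "point" (length 5)
Word 2: "deer" (length 4)
One optimal edit sequence (insert/delete/substitute each cost 1):
  1. delete 'p'  (+1)
  2. substitute 'o' -> 'd'  (+1)
  3. substitute 'i' -> 'e'  (+1)
  4. substitute 'n' -> 'e'  (+1)
  5. substitute 't' -> 'r'  (+1)
Total edit operations: 5
Edit distance = 5


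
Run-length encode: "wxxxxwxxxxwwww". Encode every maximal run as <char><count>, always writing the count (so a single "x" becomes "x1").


String: "wxxxxwxxxxwwww"
Scanning for consecutive runs:
  'w' x 1
  'x' x 4
  'w' x 1
  'x' x 4
  'w' x 4
RLE = "w1x4w1x4w4"


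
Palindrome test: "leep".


Word: "leep"
Reversed: "peel"
Forward == Backward? leep != peel
Palindrome = No


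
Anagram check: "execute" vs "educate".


Word 1: "execute" → sorted: ceeetux
Word 2: "educate" → sorted: acdeetu
Same letters? ceeetux != acdeetu
Anagram = No


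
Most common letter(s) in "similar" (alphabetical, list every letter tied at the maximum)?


Word: "similar"
Letter counts:
  'a': 1
  'i': 2
  'l': 1
  'm': 1
  'r': 1
  's': 1
Maximum count = 2
Most frequent = 'i' (2 times each)


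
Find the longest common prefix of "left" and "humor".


Word 1: "left"
Word 2: "humor"
Comparing from start:
  Pos 0: 'l' != 'h' (stop)
LCP = "" (length 0)


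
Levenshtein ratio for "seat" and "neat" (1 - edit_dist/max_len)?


Word 1: "seat" (length 4)
Word 2: "neat" (length 4)
One optimal edit sequence:
  1. substitute 's' -> 'n'  (+1)
  2. keep 'e'
  3. keep 'a'
  4. keep 't'
Edit distance = 1
Max length = max(4, 4) = 4
Similarity = 1 - 1/4
= 0.7500


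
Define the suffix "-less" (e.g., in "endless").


Suffix: -less
Example: endless (end + -less)
Meaning = without


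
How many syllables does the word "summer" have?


Word: "summer"
Syllable breakdown: sum · mer
Counting: 2 parts
= 2 syllables


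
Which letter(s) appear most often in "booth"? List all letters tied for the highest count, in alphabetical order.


Word: "booth"
Letter counts:
  'b': 1
  'h': 1
  'o': 2
  't': 1
Maximum count = 2
Most frequent = 'o' (2 times each)


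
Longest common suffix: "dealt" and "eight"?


Word 1: "dealt"
Word 2: "eight"
Comparing from end:
  Pos -1: 't' == 't'
  Pos -2: 'l' != 'h' (stop)
LCS = "t" (length 1)


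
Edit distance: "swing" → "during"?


Word 1: "swing" (length 5)
Word 2: "during" (length 6)
One optimal edit sequence (insert/delete/substitute each cost 1):
  1. insert 'd'  (+1)
  2. substitute 's' -> 'u'  (+1)
  3. substitute 'w' -> 'r'  (+1)
  4. keep 'i'
  5. keep 'n'
  6. keep 'g'
Total edit operations: 3
Edit distance = 3


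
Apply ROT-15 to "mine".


Word: "mine"
Shift: 15
Each letter → (letter + shift) mod 26:
  'm' (12) + 15 = 1 → 'b'
  'i' (8) + 15 = 23 → 'x'
  'n' (13) + 15 = 2 → 'c'
  'e' (4) + 15 = 19 → 't'
Result = "bxct"


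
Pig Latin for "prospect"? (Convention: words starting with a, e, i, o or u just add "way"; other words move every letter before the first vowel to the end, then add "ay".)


Word: "prospect"
Starts with consonant(s) → move to end, add 'ay'
Consonant cluster: "pr"
Pig Latin = "ospectpray"


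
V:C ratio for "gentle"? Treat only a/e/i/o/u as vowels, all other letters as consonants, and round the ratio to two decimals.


Word: "gentle"
Vowels (a,e,i,o,u): 2
Consonants: 4
Ratio = 2/4
= 0.50


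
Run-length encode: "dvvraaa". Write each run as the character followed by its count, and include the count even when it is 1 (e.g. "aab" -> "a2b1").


String: "dvvraaa"
Scanning for consecutive runs:
  'd' x 1
  'v' x 2
  'r' x 1
  'a' x 3
RLE = "d1v2r1a3"


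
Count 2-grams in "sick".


Word: "sick" (length 4)
Number of 2-grams = length - 2 + 1 = 4 - 2 + 1
= 3


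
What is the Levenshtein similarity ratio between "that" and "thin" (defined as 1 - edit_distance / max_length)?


Word 1: "that" (length 4)
Word 2: "thin" (length 4)
One optimal edit sequence:
  1. keep 't'
  2. keep 'h'
  3. substitute 'a' -> 'i'  (+1)
  4. substitute 't' -> 'n'  (+1)
Edit distance = 2
Max length = max(4, 4) = 4
Similarity = 1 - 2/4
= 0.5000


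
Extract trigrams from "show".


Word: "show" (length 4)
Number of trigrams = 4 - 3 + 1 = 2
  Position 0: "sho"
  Position 1: "how"
Trigrams = "sho", "how"


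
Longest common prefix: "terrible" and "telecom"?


Word 1: "terrible"
Word 2: "telecom"
Comparing from start:
  Pos 0: 't' == 't'
  Pos 1: 'e' == 'e'
  Pos 2: 'r' != 'l' (stop)
LCP = "te" (length 2)


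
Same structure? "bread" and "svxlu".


Pattern of "bread": [0, 1, 2, 3, 4]
Pattern of "svxlu": [0, 1, 2, 3, 4]
Patterns match
Same pattern = Yes


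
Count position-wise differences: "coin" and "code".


Comparing character by character (same length = 4):
  Pos 0: 'c' vs 'c' =
  Pos 1: 'o' vs 'o' =
  Pos 2: 'i' vs 'd' !=
  Pos 3: 'n' vs 'e' !=
Hamming distance = 2


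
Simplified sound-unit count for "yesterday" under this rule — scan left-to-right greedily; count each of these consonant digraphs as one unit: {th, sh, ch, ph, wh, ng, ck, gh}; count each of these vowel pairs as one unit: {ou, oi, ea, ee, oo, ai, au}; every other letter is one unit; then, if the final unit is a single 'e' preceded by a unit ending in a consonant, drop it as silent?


Word: "yesterday" (9 letters)
Left-to-right scan:
  [1] 'y' (letter)
  [2] 'e' (letter)
  [3] 's' (letter)
  [4] 't' (letter)
  [5] 'e' (letter)
  [6] 'r' (letter)
  [7] 'd' (letter)
  [8] 'a' (letter)
  [9] 'y' (letter)
Units from scan: 9
Sound units = 9 units


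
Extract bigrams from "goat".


Word: "goat" (length 4)
Number of bigrams = 4 - 2 + 1 = 3
  Position 0: "go"
  Position 1: "oa"
  Position 2: "at"
Bigrams = "go", "oa", "at"


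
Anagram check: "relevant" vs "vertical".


Word 1: "relevant" → sorted: aeelnrtv
Word 2: "vertical" → sorted: aceilrtv
Same letters? aeelnrtv != aceilrtv
Anagram = No


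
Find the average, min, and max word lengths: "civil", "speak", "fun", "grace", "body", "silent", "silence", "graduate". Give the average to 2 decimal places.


Lengths: "civil"=5, "speak"=5, "fun"=3, "grace"=5, "body"=4, "silent"=6, "silence"=7, "graduate"=8
Sum = 43, Count = 8
Average = 43/8 = 5.38
= avg=5.38, min=3, max=8


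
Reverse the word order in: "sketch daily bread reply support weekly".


Original: "sketch daily bread reply support weekly"
Words (1..n): sketch | daily | bread | reply | support | weekly
Reversed (n..1): weekly | support | reply | bread | daily | sketch
Result = "weekly support reply bread daily sketch"


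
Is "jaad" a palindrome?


Word: "jaad"
Reversed: "daaj"
Forward == Backward? jaad != daaj
Palindrome = No


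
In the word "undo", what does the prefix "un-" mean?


Prefix: un-
As in: undo -> un- + do
Meaning = not / reverse


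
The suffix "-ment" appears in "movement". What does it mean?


Suffix: -ment
Example: movement = move + -ment
Meaning = result of action


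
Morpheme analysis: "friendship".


Word: "friendship"
Morphemes: friend + -ship
Each morpheme carries meaning
= 2 morphemes


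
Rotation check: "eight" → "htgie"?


Word: "eight", Candidate: "htgie"
Method: check if candidate is substring of word+word
"eighteight" contains "htgie"? No
Is rotation = No


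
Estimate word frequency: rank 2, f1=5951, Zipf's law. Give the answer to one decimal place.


Zipf's law: f(r) = f(1) / r
f(1) = 5951
f(2) = 5951 / 2
= 2975.5 occurrences


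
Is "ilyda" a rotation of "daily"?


Word: "daily", Candidate: "ilyda"
Method: check if candidate is substring of word+word
"dailydaily" contains "ilyda"? Yes
Is rotation = Yes


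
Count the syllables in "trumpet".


Word: "trumpet"
Syllable breakdown: trum · pet
Counting: 2 parts
= 2 syllables


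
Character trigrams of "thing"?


Word: "thing" (length 5)
Number of trigrams = 5 - 3 + 1 = 3
  Position 0: "thi"
  Position 1: "hin"
  Position 2: "ing"
Trigrams = "thi", "hin", "ing"


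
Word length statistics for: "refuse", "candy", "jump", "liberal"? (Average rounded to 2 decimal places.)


Lengths: "refuse"=6, "candy"=5, "jump"=4, "liberal"=7
Sum = 22, Count = 4
Average = 22/4 = 5.50
= avg=5.50, min=4, max=7


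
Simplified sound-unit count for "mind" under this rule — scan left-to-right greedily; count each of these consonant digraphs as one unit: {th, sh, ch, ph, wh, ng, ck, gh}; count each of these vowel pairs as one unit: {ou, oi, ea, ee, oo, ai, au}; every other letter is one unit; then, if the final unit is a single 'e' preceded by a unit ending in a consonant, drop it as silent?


Word: "mind" (4 letters)
Left-to-right scan:
  (1) 'm' (letter)
  (2) 'i' (letter)
  (3) 'n' (letter)
  (4) 'd' (letter)
Units from scan: 4
Sound units = 4 units


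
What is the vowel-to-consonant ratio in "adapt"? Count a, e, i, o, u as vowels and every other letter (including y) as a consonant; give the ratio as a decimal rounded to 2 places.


Word: "adapt"
Vowels (a,e,i,o,u): 2
Consonants: 3
Ratio = 2/3
= 0.67


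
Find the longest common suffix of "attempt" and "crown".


Word 1: "attempt"
Word 2: "crown"
Comparing from end:
  Pos -1: 't' != 'n' (stop)
LCS = "" (length 0)


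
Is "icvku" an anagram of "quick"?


Word 1: "quick" → sorted: cikqu
Word 2: "icvku" → sorted: cikuv
Same letters? cikqu != cikuv
Anagram = No


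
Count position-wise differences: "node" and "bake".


Comparing character by character (same length = 4):
  Pos 0: 'n' vs 'b' !=
  Pos 1: 'o' vs 'a' !=
  Pos 2: 'd' vs 'k' !=
  Pos 3: 'e' vs 'e' =
Hamming distance = 3


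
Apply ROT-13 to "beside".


Word: "beside"
Shift: 13
Each letter → (letter + shift) mod 26:
  'b' (1) + 13 = 14 → 'o'
  'e' (4) + 13 = 17 → 'r'
  's' (18) + 13 = 5 → 'f'
  'i' (8) + 13 = 21 → 'v'
  'd' (3) + 13 = 16 → 'q'
  'e' (4) + 13 = 17 → 'r'
Result = "orfvqr"


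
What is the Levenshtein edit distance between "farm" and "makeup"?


Word 1: "farm" (length 4)
Word 2: "makeup" (length 6)
One optimal edit sequence (insert/delete/substitute each cost 1):
  1. substitute 'f' -> 'm'  (+1)
  2. keep 'a'
  3. insert 'k'  (+1)
  4. insert 'e'  (+1)
  5. substitute 'r' -> 'u'  (+1)
  6. substitute 'm' -> 'p'  (+1)
Total edit operations: 5
Edit distance = 5


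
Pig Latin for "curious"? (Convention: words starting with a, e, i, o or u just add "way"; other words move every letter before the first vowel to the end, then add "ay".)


Word: "curious"
Starts with consonant(s) → move to end, add 'ay'
Consonant cluster: "c"
Pig Latin = "uriouscay"


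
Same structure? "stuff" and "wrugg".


Pattern of "stuff": [0, 1, 2, 3, 3]
Pattern of "wrugg": [0, 1, 2, 3, 3]
Patterns match
Same pattern = Yes


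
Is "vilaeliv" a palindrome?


Word: "vilaeliv"
Reversed: "vilealiv"
Forward == Backward? vilaeliv != vilealiv
Palindrome = No


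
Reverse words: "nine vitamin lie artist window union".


Original: "nine vitamin lie artist window union"
Words (1..n): nine | vitamin | lie | artist | window | union
Reversed (n..1): union | window | artist | lie | vitamin | nine
Result = "union window artist lie vitamin nine"


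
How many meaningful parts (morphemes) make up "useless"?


Word: "useless"
Morphemes: use / -less
Each morpheme carries meaning
= 2 morphemes


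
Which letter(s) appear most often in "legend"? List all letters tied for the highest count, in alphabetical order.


Word: "legend"
Letter counts:
  'd': 1
  'e': 2
  'g': 1
  'l': 1
  'n': 1
Maximum count = 2
Most frequent = 'e' (2 times each)


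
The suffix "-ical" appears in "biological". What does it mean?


Suffix: -ical
As in: biological -> biology + -ical, with a spelling change
Meaning = relating to


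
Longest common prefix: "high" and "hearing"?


Word 1: "high"
Word 2: "hearing"
Comparing from start:
  Pos 0: 'h' == 'h'
  Pos 1: 'i' != 'e' (stop)
LCP = "h" (length 1)


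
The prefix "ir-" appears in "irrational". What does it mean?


Prefix: ir-
Example: irrational (ir- + rational)
Meaning = not


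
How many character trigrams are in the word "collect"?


Word: "collect" (length 7)
Number of 3-grams = length - 3 + 1 = 7 - 3 + 1
= 5


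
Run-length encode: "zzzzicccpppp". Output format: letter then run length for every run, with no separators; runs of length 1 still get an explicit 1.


String: "zzzzicccpppp"
Scanning for consecutive runs:
  'z' x 4
  'i' x 1
  'c' x 3
  'p' x 4
RLE = "z4i1c3p4"


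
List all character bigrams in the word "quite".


Word: "quite" (length 5)
Number of bigrams = 5 - 2 + 1 = 4
  Position 0: "qu"
  Position 1: "ui"
  Position 2: "it"
  Position 3: "te"
Bigrams = "qu", "ui", "it", "te"


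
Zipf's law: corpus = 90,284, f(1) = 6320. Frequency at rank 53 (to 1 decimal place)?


Zipf's law: f(r) = f(1) / r
f(1) = 6320
f(53) = 6320 / 53
= 119.2 occurrences


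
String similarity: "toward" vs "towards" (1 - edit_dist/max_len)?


Word 1: "toward" (length 6)
Word 2: "towards" (length 7)
One optimal edit sequence:
  1. keep 't'
  2. keep 'o'
  3. keep 'w'
  4. keep 'a'
  5. keep 'r'
  6. keep 'd'
  7. insert 's'  (+1)
Edit distance = 1
Max length = max(6, 7) = 7
Similarity = 1 - 1/7
= 0.8571


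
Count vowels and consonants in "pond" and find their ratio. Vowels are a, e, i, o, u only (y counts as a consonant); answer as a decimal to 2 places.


Word: "pond"
Vowels (a,e,i,o,u): 1
Consonants: 3
Ratio = 1/3
= 0.33


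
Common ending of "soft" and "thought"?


Word 1: "soft"
Word 2: "thought"
Comparing from end:
  Pos -1: 't' == 't'
  Pos -2: 'f' != 'h' (stop)
LCS = "t" (length 1)


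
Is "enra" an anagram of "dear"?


Word 1: "dear" → sorted: ader
Word 2: "enra" → sorted: aenr
Same letters? ader != aenr
Anagram = No


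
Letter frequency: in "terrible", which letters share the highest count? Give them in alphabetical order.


Word: "terrible"
Letter counts:
  'b': 1
  'e': 2
  'i': 1
  'l': 1
  'r': 2
  't': 1
Maximum count = 2
Most frequent = 'e', 'r' (2 times each)


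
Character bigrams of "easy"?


Word: "easy" (length 4)
Number of bigrams = 4 - 2 + 1 = 3
  Position 0: "ea"
  Position 1: "as"
  Position 2: "sy"
Bigrams = "ea", "as", "sy"


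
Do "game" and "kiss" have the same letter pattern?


Pattern of "game": [0, 1, 2, 3]
Pattern of "kiss": [0, 1, 2, 2]
Patterns do not match
Same pattern = No


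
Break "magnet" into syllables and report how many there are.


Word: "magnet"
Syllable breakdown: mag-net
Counting: 2 parts
= 2 syllables


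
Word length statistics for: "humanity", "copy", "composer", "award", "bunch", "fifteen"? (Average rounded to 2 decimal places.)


Lengths: "humanity"=8, "copy"=4, "composer"=8, "award"=5, "bunch"=5, "fifteen"=7
Sum = 37, Count = 6
Average = 37/6 = 6.17
= avg=6.17, min=4, max=8


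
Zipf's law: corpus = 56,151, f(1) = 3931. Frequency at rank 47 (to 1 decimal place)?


Zipf's law: f(r) = f(1) / r
f(1) = 3931
f(47) = 3931 / 47
= 83.6 occurrences


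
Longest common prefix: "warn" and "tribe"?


Word 1: "warn"
Word 2: "tribe"
Comparing from start:
  Pos 0: 'w' != 't' (stop)
LCP = "" (length 0)


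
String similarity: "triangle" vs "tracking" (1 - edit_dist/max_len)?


Word 1: "triangle" (length 8)
Word 2: "tracking" (length 8)
One optimal edit sequence:
  1. keep 't'
  2. keep 'r'
  3. substitute 'i' -> 'a'  (+1)
  4. substitute 'a' -> 'c'  (+1)
  5. substitute 'n' -> 'k'  (+1)
  6. substitute 'g' -> 'i'  (+1)
  7. substitute 'l' -> 'n'  (+1)
  8. substitute 'e' -> 'g'  (+1)
Edit distance = 6
Max length = max(8, 8) = 8
Similarity = 1 - 6/8
= 0.2500
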